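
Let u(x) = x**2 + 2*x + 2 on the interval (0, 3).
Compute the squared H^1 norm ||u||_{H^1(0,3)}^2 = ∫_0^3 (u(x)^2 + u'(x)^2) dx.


||u||_{H^1}^2 = 1668/5

The H^1 norm (squared) on an interval (0, L) is
  ||u||_{H^1}^2 = ∫_0^L u(x)^2 dx + ∫_0^L u'(x)^2 dx.
Compute u'(x) = 2*x + 2.
Then u(x)^2 = x**4 + 4*x**3 + 8*x**2 + 8*x + 4 and u'(x)^2 = 4*x**2 + 8*x + 4.
Integrate each monomial from 0 to 3 using ∫_0^3 c·x^n dx = c·3^(n+1)/(n+1):
  ∫_0^3 u(x)^2 dx = ∫_0^3 (x^4 + 4*x^3 + 8*x^2 + 8*x + 4) dx. Term by term:
    ∫_0^3 x^4 dx = 243/5;  ∫_0^3 4*x^3 dx = 81;  ∫_0^3 8*x^2 dx = 72;
    ∫_0^3 8*x dx = 36;  ∫_0^3 4 dx = 12.
  Sum: 243/5 + 81 + 72 + 36 + 12 = 1248/5.
  ∫_0^3 u'(x)^2 dx = ∫_0^3 (4*x^2 + 8*x + 4) dx. Term by term:
    ∫_0^3 4*x^2 dx = 36;  ∫_0^3 8*x dx = 36;  ∫_0^3 4 dx = 12.
  Sum: 36 + 36 + 12 = 84.
Adding: ||u||_{H^1}^2 = 1248/5 + 84 = 1668/5.


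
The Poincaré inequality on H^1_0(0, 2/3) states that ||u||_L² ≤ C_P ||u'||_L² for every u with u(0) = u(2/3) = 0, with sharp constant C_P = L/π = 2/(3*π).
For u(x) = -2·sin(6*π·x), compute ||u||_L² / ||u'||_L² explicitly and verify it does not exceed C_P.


||u||_L² / ||u'||_L² = 1/(6*π) < C_P = 2/(3*π).

u(x) = -2·sin(6*π·x), so u'(x) = -12*π*cos(6*π*x).
Writing u(x) = A·sin(kπx/L) with A = -2 and k = 4, use ∫_0^L sin²(kπx/L) dx = L/2 and ∫_0^L cos²(kπx/L) dx = L/2.
u² = 4·sin²(6*π·x) and (u')² = 144*π^2·cos²(6*π·x), and each of sin², cos² integrates to L/2 = 1/3 over (0, 2/3).
∫_0^2/3 u² dx = 4/3, so ||u||_L² = 2*sqrt(3)/3.
∫_0^2/3 (u')² dx = 48*π^2, so ||u'||_L² = 4*sqrt(3)*π.
Ratio ||u||_L² / ||u'||_L² = 1/(6*π).
Sharp Poincaré constant on H^1_0(0, 2/3) is C_P = L/π = 2/(3*π), achieved by sin(3*π/2·x).
This is the k = 4 harmonic; the ratio L/(kπ) is strictly less than C_P = L/π, consistent with the sharp inequality ||u||_L² ≤ C_P ||u'||_L².


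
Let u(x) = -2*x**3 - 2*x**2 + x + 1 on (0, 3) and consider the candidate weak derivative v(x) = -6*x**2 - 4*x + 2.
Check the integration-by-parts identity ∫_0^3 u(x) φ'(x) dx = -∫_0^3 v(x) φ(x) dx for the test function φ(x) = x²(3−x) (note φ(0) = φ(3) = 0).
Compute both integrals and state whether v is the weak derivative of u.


LHS = 3753/20, RHS = 1809/10. No, v is not the weak derivative of u.

u(x) = -2*x**3 - 2*x**2 + x + 1, classical derivative u'(x) = -6*x**2 - 4*x + 1.
φ(x) = x²(3−x), so φ'(x) = 3*x*(2 - x).
Note φ(0) = φ(3) = 0, so the boundary term u·φ vanishes.
LHS = ∫_0^3 u(x) φ'(x) dx = ∫_0^3 (6*x^5 - 6*x^4 - 15*x^3 + 3*x^2 + 6*x) dx. Term by term:
  ∫_0^3 6*x^5 dx = 729;  ∫_0^3 -6*x^4 dx = -1458/5;  ∫_0^3 -15*x^3 dx = -1215/4;
  ∫_0^3 3*x^2 dx = 27;  ∫_0^3 6*x dx = 27.
Sum: 729 − 1458/5 − 1215/4 + 27 + 27 = 3753/20.
So LHS = 3753/20.
∫_0^3 v(x) φ(x) dx = ∫_0^3 (6*x^5 - 14*x^4 - 14*x^3 + 6*x^2) dx. Term by term:
  ∫_0^3 6*x^5 dx = 729;  ∫_0^3 -14*x^4 dx = -3402/5;  ∫_0^3 -14*x^3 dx = -567/2;
  ∫_0^3 6*x^2 dx = 54.
Sum: 729 − 3402/5 − 567/2 + 54 = -1809/10.
So RHS = -∫_0^3 v(x) φ(x) dx = 1809/10.
LHS − RHS = 27/4 ≠ 0, so the identity fails.
(For a valid weak derivative the identity must hold for EVERY test function, in particular this one. The failure shows v is NOT the weak derivative of u.)
Correct weak derivative would be u'(x) = -6*x**2 - 4*x + 1.


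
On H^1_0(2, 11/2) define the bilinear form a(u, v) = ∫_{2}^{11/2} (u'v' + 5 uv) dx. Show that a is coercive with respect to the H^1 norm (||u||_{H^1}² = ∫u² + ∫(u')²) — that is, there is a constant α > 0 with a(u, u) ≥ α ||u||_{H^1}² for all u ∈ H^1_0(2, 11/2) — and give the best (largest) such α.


α = 1

Coercivity of a(·,·) on H^1_0(2, 11/2) means a(u, u) ≥ α ||u||_{H^1}² for every u ∈ H^1_0.
The interval has length L = 7/2, and Poincaré/coercivity depend only on L. Here a(u, u) = ∫(u')² + (5)·∫u².
Here c = 5 ≥ 1, so a(u,u) = ∫(u')² + c∫u² ≥ ∫(u')² + ∫u² = ||u||_{H^1}², i.e. α = 1 works. No larger α is possible: a(u,u) ≥ α||u||_{H^1}² means (1−α)∫(u')² ≥ (α−c)∫u², and for the modes u_n = sin(nπ(x−x₀)/L) (x₀ the left endpoint) one has ∫u_n²/∫(u_n')² = (L/(nπ))² → 0, so a(u_n,u_n)/||u_n||_{H^1}² → 1. Hence the optimal constant is α = 1.
Therefore α = 1.


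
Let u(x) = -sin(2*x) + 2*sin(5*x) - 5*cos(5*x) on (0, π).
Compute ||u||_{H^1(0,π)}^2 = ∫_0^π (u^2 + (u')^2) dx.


||u||_{H^1(0,π)}^2 = -1040/21 + 759*π/2

u'(x) = 25*sin(5*x) - 2*cos(2*x) + 10*cos(5*x).
Expand u² and (u')² and integrate term by term on (0, π), using: for integers n ≥ 1, ∫_0^π sin²(nx) dx = ∫_0^π cos²(nx) dx = π/2; for n ≠ n', ∫_0^π sin(nx)sin(n'x) dx = ∫_0^π cos(nx)cos(n'x) dx = 0; and by product-to-sum, ∫_0^π sin(nx)cos(n'x) dx = ½∫_0^π [sin((n+n')x) + sin((n−n')x)] dx, which is 0 when n+n' is even and 2n/(n²−n'²) when n+n' is odd (it need not vanish on (0, π)).
  u² squared terms: (-1)²·∫sin(2x)² dx = 1·π/2 = π/2;  (-5)²·∫cos(5x)² dx = 25·π/2 = 25*π/2;  (2)²·∫sin(5x)² dx = 4·π/2 = 2*π.
  u² cross terms: 2·(-1)·(-5)·∫sin(2x)·cos(5x) dx = 10·(-4/21) = -40/21;  2·(-1)·(2)·∫sin(2x)·sin(5x) dx = -4·(0) = 0;  2·(-5)·(2)·∫cos(5x)·sin(5x) dx = -20·(0) = 0.
  So ∫_0^π u² dx = π/2 + 25*π/2 + 2*π − 40/21 + 0 + 0 = -40/21 + 15*π.
  (u')² squared terms: (-2)²·∫cos(2x)² dx = 4·π/2 = 2*π;  (10)²·∫cos(5x)² dx = 100·π/2 = 50*π;  (25)²·∫sin(5x)² dx = 625·π/2 = 625*π/2.
  (u')² cross terms: 2·(-2)·(10)·∫cos(2x)·cos(5x) dx = -40·(0) = 0;  2·(-2)·(25)·∫cos(2x)·sin(5x) dx = -100·(10/21) = -1000/21;  2·(10)·(25)·∫cos(5x)·sin(5x) dx = 500·(0) = 0.
  So ∫_0^π (u')² dx = 2*π + 50*π + 625*π/2 + 0 − 1000/21 + 0 = -1000/21 + 729*π/2.
||u||_{H^1}^2 = (-40/21 + 15*π) + (-1000/21 + 729*π/2) = -1040/21 + 759*π/2.


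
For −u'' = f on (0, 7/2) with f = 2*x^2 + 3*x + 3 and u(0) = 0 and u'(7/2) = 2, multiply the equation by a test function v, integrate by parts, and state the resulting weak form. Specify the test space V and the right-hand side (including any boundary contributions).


V = {v ∈ H^1(0, 7/2) : v(0) = 0} (test functions vanish at x = 0 where u is specified); weak form: ∫_0^7/2 u'v' dx = ∫_0^7/2 (2*x^2 + 3*x + 3) v dx + 2·v(7/2) for all v ∈ V.

Multiply both sides by a test function v and integrate from 0 to 7/2:
  ∫_0^7/2 −u''(x) v(x) dx = ∫_0^7/2 f(x) v(x) dx.
Integrate the LHS by parts once:
  ∫_0^7/2 −u'' v dx = −[u'(x) v(x)]_0^7/2 + ∫_0^7/2 u'(x) v'(x) dx.
Thus ∫_0^7/2 u'(x) v'(x) dx = ∫_0^7/2 f(x) v(x) dx + [u'(x) v(x)]_0^7/2.
Choose V so that boundary terms are either known or forced to vanish.
Mixed BC: u(0) = 0 (Dirichlet) and u'(7/2) = 2 (Neumann). Define V = {v ∈ H^1(0, 7/2) : v(0) = 0}. Then [u' v]_0^7/2 = u'(7/2)·v(7/2) − u'(0)·0 = 2·v(7/2).
Weak formulation: find u (satisfying any essential BC) such that ∫_0^7/2 u'(x) v'(x) dx = ∫_0^7/2 f v dx + 2·v(7/2) for all v ∈ V (Dirichlet at 0 absorbed into V; Neumann datum at x = 7/2 contributes the boundary term).
Substituting f(x) = 2*x^2 + 3*x + 3, the right-hand side is ∫_0^7/2 (2*x^2 + 3*x + 3) v dx + 2·v(7/2).


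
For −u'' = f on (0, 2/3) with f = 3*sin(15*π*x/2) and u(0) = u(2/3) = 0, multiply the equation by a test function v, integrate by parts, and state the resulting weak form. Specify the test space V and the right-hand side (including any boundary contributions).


V = H^1_0(0, 2/3) (so v(0) = v(2/3) = 0); weak form: ∫_0^2/3 u'v' dx = ∫_0^2/3 (3*sin(15*π*x/2)) v dx for all v ∈ V.

Multiply both sides by a test function v and integrate from 0 to 2/3:
  ∫_0^2/3 −u''(x) v(x) dx = ∫_0^2/3 f(x) v(x) dx.
Integrate the LHS by parts once:
  ∫_0^2/3 −u'' v dx = −[u'(x) v(x)]_0^2/3 + ∫_0^2/3 u'(x) v'(x) dx.
Thus ∫_0^2/3 u'(x) v'(x) dx = ∫_0^2/3 f(x) v(x) dx + [u'(x) v(x)]_0^2/3.
Choose V so that boundary terms are either known or forced to vanish.
u is Dirichlet: u(0) = u(2/3) = 0. Let V = H^1_0(0, 2/3); then v(0) = v(2/3) = 0, and [u' v]_0^2/3 = 0.
Weak formulation: find u (satisfying any essential BC) such that ∫_0^2/3 u'(x) v'(x) dx = ∫_0^2/3 f v dx for all v ∈ V.
Substituting f(x) = 3*sin(15*π*x/2), the right-hand side is ∫_0^2/3 (3*sin(15*π*x/2)) v dx.


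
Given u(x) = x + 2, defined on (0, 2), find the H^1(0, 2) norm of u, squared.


||u||_{H^1}^2 = 62/3

The H^1 norm (squared) on an interval (0, L) is
  ||u||_{H^1}^2 = ∫_0^L u(x)^2 dx + ∫_0^L u'(x)^2 dx.
Compute u'(x) = 1.
Then u(x)^2 = x**2 + 4*x + 4 and u'(x)^2 = 1.
Integrate each monomial from 0 to 2 using ∫_0^2 c·x^n dx = c·2^(n+1)/(n+1):
  ∫_0^2 u(x)^2 dx = ∫_0^2 (x^2 + 4*x + 4) dx. Term by term:
    ∫_0^2 x^2 dx = 8/3;  ∫_0^2 4*x dx = 8;  ∫_0^2 4 dx = 8.
  Sum: 8/3 + 8 + 8 = 56/3.
  ∫_0^2 u'(x)^2 dx = ∫_0^2 (1) dx. Term by term:
    ∫_0^2 1 dx = 2.
Adding: ||u||_{H^1}^2 = 56/3 + 2 = 62/3.


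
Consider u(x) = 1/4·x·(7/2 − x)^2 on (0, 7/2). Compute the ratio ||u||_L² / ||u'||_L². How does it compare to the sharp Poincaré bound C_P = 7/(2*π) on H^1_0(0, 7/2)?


||u||_L² / ||u'||_L² = sqrt(14)/4 < C_P = 7/(2*π).

u(x) = 1/4·x·(7/2 − x)^2, so u'(x) = (2*x - 7)*(6*x - 7)/16.
u(x) = 1/4·x·(7/2 − x)^2 vanishes at x = 0 and x = 7/2, so u ∈ H^1_0(0, 7/2). Differentiate via the product rule and integrate the resulting polynomials term by term.
  ∫_0^7/2 u² dx = ∫_0^7/2 (x^6/16 - 7*x^5/8 + 147*x^4/32 - 343*x^3/32 + 2401*x^2/256) dx. Term by term:
    ∫_0^7/2 x^6/16 dx = 117649/2048;  ∫_0^7/2 -7*x^5/8 dx = -823543/3072;  ∫_0^7/2 147*x^4/32 dx = 2470629/5120;
    ∫_0^7/2 -343*x^3/32 dx = -823543/2048;  ∫_0^7/2 2401*x^2/256 dx = 823543/6144.
  Sum: 117649/2048 − 823543/3072 + 2470629/5120 − 823543/2048 + 823543/6144 = 117649/30720.
  ∫_0^7/2 (u')² dx = ∫_0^7/2 (9*x^4/16 - 21*x^3/4 + 539*x^2/32 - 343*x/16 + 2401/256) dx. Term by term:
    ∫_0^7/2 9*x^4/16 dx = 151263/2560;  ∫_0^7/2 -21*x^3/4 dx = -50421/256;  ∫_0^7/2 539*x^2/32 dx = 184877/768;
    ∫_0^7/2 -343*x/16 dx = -16807/128;  ∫_0^7/2 2401/256 dx = 16807/512.
  Sum: 151263/2560 − 50421/256 + 184877/768 − 16807/128 + 16807/512 = 16807/3840.
∫_0^7/2 u² dx = 117649/30720, so ||u||_L² = 343*sqrt(30)/960.
∫_0^7/2 (u')² dx = 16807/3840, so ||u'||_L² = 49*sqrt(105)/240.
Ratio ||u||_L² / ||u'||_L² = sqrt(14)/4.
Sharp Poincaré constant on H^1_0(0, 7/2) is C_P = L/π = 7/(2*π), achieved by sin(2*π/7·x).
A polynomial bump cannot attain the sharp Poincaré constant (only the first sine eigenfunction does), so the ratio is strictly less than C_P, consistent with ||u||_L² ≤ C_P ||u'||_L².


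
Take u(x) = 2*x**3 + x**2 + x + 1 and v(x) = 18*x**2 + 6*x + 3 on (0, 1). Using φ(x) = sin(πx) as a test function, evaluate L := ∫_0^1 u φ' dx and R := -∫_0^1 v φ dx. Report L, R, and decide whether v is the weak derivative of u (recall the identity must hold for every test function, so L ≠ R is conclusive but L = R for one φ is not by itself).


LHS = -10/π + 24/π^3, RHS = -30/π + 72/π^3. No, v is not the weak derivative of u.

u(x) = 2*x**3 + x**2 + x + 1, classical derivative u'(x) = 6*x**2 + 2*x + 1.
φ(x) = sin(πx), so φ'(x) = π*cos(π*x).
Note φ(0) = φ(1) = 0, so the boundary term u·φ vanishes.
LHS = ∫_0^1 u(x) φ'(x) dx = ∫_0^1 (2*π*x^3*cos(π*x) + π*x^2*cos(π*x) + π*x*cos(π*x) + π*cos(π*x)) dx. Term by term:
  ∫_0^1 π*cos(π*x) dx = 0;  ∫_0^1 π*x*cos(π*x) dx = -2/π;  ∫_0^1 π*x^2*cos(π*x) dx = -2/π;
  ∫_0^1 2*π*x^3*cos(π*x) dx = -6/π + 24/π^3.
Sum: 0 − 2/π − 2/π + -6/π + 24/π^3 = -10/π + 24/π^3.
So LHS = -10/π + 24/π^3.
∫_0^1 v(x) φ(x) dx = ∫_0^1 (18*x^2*sin(π*x) + 6*x*sin(π*x) + 3*sin(π*x)) dx. Term by term:
  ∫_0^1 3*sin(π*x) dx = 6/π;  ∫_0^1 6*x*sin(π*x) dx = 6/π;  ∫_0^1 18*x^2*sin(π*x) dx = -72/π^3 + 18/π.
Sum: 6/π + 6/π + -72/π^3 + 18/π = -72/π^3 + 30/π.
So RHS = -∫_0^1 v(x) φ(x) dx = -30/π + 72/π^3.
LHS − RHS = -48/π^3 + 20/π ≠ 0, so the identity fails.
(For a valid weak derivative the identity must hold for EVERY test function, in particular this one. The failure shows v is NOT the weak derivative of u.)
Correct weak derivative would be u'(x) = 6*x**2 + 2*x + 1.


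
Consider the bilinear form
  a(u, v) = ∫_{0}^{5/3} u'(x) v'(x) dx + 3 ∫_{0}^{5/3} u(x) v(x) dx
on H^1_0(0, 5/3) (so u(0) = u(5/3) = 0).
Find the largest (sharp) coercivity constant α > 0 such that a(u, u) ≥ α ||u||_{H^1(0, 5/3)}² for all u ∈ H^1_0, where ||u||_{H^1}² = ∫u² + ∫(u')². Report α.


α = 1

Coercivity of a(·,·) on H^1_0(0, 5/3) means a(u, u) ≥ α ||u||_{H^1}² for every u ∈ H^1_0.
The interval has length L = 5/3, and Poincaré/coercivity depend only on L. Here a(u, u) = ∫(u')² + (3)·∫u².
Here c = 3 ≥ 1, so a(u,u) = ∫(u')² + c∫u² ≥ ∫(u')² + ∫u² = ||u||_{H^1}², i.e. α = 1 works. No larger α is possible: a(u,u) ≥ α||u||_{H^1}² means (1−α)∫(u')² ≥ (α−c)∫u², and for the modes u_n = sin(nπ(x−x₀)/L) (x₀ the left endpoint) one has ∫u_n²/∫(u_n')² = (L/(nπ))² → 0, so a(u_n,u_n)/||u_n||_{H^1}² → 1. Hence the optimal constant is α = 1.
Therefore α = 1.


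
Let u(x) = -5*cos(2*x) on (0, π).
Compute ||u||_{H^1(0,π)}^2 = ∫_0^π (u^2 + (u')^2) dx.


||u||_{H^1(0,π)}^2 = 125*π/2

u'(x) = 10*sin(2*x).
Expand u² and (u')² and integrate term by term on (0, π), using: for integers n ≥ 1, ∫_0^π sin²(nx) dx = ∫_0^π cos²(nx) dx = π/2; for n ≠ n', ∫_0^π sin(nx)sin(n'x) dx = ∫_0^π cos(nx)cos(n'x) dx = 0; and by product-to-sum, ∫_0^π sin(nx)cos(n'x) dx = ½∫_0^π [sin((n+n')x) + sin((n−n')x)] dx, which is 0 when n+n' is even and 2n/(n²−n'²) when n+n' is odd (it need not vanish on (0, π)).
  u² squared terms: (-5)²·∫cos(2x)² dx = 25·π/2 = 25*π/2.
  So ∫_0^π u² dx = 25*π/2.
  (u')² squared terms: (10)²·∫sin(2x)² dx = 100·π/2 = 50*π.
  So ∫_0^π (u')² dx = 50*π.
||u||_{H^1}^2 = (25*π/2) + (50*π) = 125*π/2.


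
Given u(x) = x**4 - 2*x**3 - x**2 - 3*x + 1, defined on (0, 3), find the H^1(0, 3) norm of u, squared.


||u||_{H^1}^2 = 4737/7

The H^1 norm (squared) on an interval (0, L) is
  ||u||_{H^1}^2 = ∫_0^L u(x)^2 dx + ∫_0^L u'(x)^2 dx.
Compute u'(x) = 4*x**3 - 6*x**2 - 2*x - 3.
Then u(x)^2 = x**8 - 4*x**7 + 2*x**6 - 2*x**5 + 15*x**4 + 2*x**3 + 7*x**2 - 6*x + 1 and u'(x)^2 = 16*x**6 - 48*x**5 + 20*x**4 + 40*x**2 + 12*x + 9.
Integrate each monomial from 0 to 3 using ∫_0^3 c·x^n dx = c·3^(n+1)/(n+1):
  ∫_0^3 u(x)^2 dx = ∫_0^3 (x^8 - 4*x^7 + 2*x^6 - 2*x^5 + 15*x^4 + 2*x^3 + 7*x^2 - 6*x + 1) dx. Term by term:
    ∫_0^3 x^8 dx = 2187;  ∫_0^3 -4*x^7 dx = -6561/2;  ∫_0^3 2*x^6 dx = 4374/7;
    ∫_0^3 -2*x^5 dx = -243;  ∫_0^3 15*x^4 dx = 729;  ∫_0^3 2*x^3 dx = 81/2;
    ∫_0^3 7*x^2 dx = 63;  ∫_0^3 -6*x dx = -27;  ∫_0^3 1 dx = 3.
  Sum: 2187 − 6561/2 + 4374/7 − 243 + 729 + 81/2 + 63 − 27 + 3 = 678/7.
  ∫_0^3 u'(x)^2 dx = ∫_0^3 (16*x^6 - 48*x^5 + 20*x^4 + 40*x^2 + 12*x + 9) dx. Term by term:
    ∫_0^3 16*x^6 dx = 34992/7;  ∫_0^3 -48*x^5 dx = -5832;  ∫_0^3 20*x^4 dx = 972;
    ∫_0^3 40*x^2 dx = 360;  ∫_0^3 12*x dx = 54;  ∫_0^3 9 dx = 27.
  Sum: 34992/7 − 5832 + 972 + 360 + 54 + 27 = 4059/7.
Adding: ||u||_{H^1}^2 = 678/7 + 4059/7 = 4737/7.


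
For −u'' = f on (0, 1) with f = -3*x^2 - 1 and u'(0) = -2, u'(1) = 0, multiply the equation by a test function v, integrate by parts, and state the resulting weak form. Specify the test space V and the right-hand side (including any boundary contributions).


V = H^1(0, 1) (v unrestricted at boundary; u is determined up to an additive constant); weak form: ∫_0^1 u'v' dx = ∫_0^1 (-3*x^2 - 1) v dx + 2·v(0) for all v ∈ V.

Multiply both sides by a test function v and integrate from 0 to 1:
  ∫_0^1 −u''(x) v(x) dx = ∫_0^1 f(x) v(x) dx.
Integrate the LHS by parts once:
  ∫_0^1 −u'' v dx = −[u'(x) v(x)]_0^1 + ∫_0^1 u'(x) v'(x) dx.
Thus ∫_0^1 u'(x) v'(x) dx = ∫_0^1 f(x) v(x) dx + [u'(x) v(x)]_0^1.
Choose V so that boundary terms are either known or forced to vanish.
u has inhomogeneous Neumann u'(0) = -2, u'(1) = 0. [u' v]_0^1 = (0)·v(1) − (-2)·v(0) = 2·v(0). Take V = H^1(0, 1); boundary term becomes part of RHS.
Weak formulation: find u (satisfying any essential BC) such that ∫_0^1 u'(x) v'(x) dx = ∫_0^1 f v dx + 2·v(0) for all v ∈ V (Neumann data are natural BCs: they enter the RHS as boundary terms).
Substituting f(x) = -3*x^2 - 1, the right-hand side is ∫_0^1 (-3*x^2 - 1) v dx + 2·v(0).
Compatibility check (pure Neumann): taking v ≡ 1 ∈ V gives 0 = ∫_0^1 f dx + (0) − (-2), i.e. ∫_0^1 f dx must equal u'(0) − u'(1) = -2. Indeed ∫_0^1 (-3*x^2 - 1) dx = -2, so the data are compatible. The solution is then unique only up to an additive constant (fix it e.g. by requiring ∫_0^1 u dx = 0).


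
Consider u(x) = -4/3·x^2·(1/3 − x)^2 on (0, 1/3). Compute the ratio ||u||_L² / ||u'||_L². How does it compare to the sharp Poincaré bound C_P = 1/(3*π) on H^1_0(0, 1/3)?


||u||_L² / ||u'||_L² = sqrt(3)/18 < C_P = 1/(3*π).

u(x) = -4/3·x^2·(1/3 − x)^2, so u'(x) = 8*x*(-18*x^2 + 9*x - 1)/27.
u(x) = -4/3·x^2·(1/3 − x)^2 vanishes at x = 0 and x = 1/3, so u ∈ H^1_0(0, 1/3). Differentiate via the product rule and integrate the resulting polynomials term by term.
  ∫_0^1/3 u² dx = ∫_0^1/3 (16*x^8/9 - 64*x^7/27 + 32*x^6/27 - 64*x^5/243 + 16*x^4/729) dx. Term by term:
    ∫_0^1/3 16*x^8/9 dx = 16/1594323;  ∫_0^1/3 -64*x^7/27 dx = -8/177147;  ∫_0^1/3 32*x^6/27 dx = 32/413343;
    ∫_0^1/3 -64*x^5/243 dx = -32/531441;  ∫_0^1/3 16*x^4/729 dx = 16/885735.
  Sum: 16/1594323 − 8/177147 + 32/413343 − 32/531441 + 16/885735 = 8/55801305.
  ∫_0^1/3 (u')² dx = ∫_0^1/3 (256*x^6/9 - 256*x^5/9 + 832*x^4/81 - 128*x^3/81 + 64*x^2/729) dx. Term by term:
    ∫_0^1/3 256*x^6/9 dx = 256/137781;  ∫_0^1/3 -256*x^5/9 dx = -128/19683;  ∫_0^1/3 832*x^4/81 dx = 832/98415;
    ∫_0^1/3 -128*x^3/81 dx = -32/6561;  ∫_0^1/3 64*x^2/729 dx = 64/59049.
  Sum: 256/137781 − 128/19683 + 832/98415 − 32/6561 + 64/59049 = 32/2066715.
∫_0^1/3 u² dx = 8/55801305, so ||u||_L² = 2*sqrt(210)/76545.
∫_0^1/3 (u')² dx = 32/2066715, so ||u'||_L² = 4*sqrt(70)/8505.
Ratio ||u||_L² / ||u'||_L² = sqrt(3)/18.
Sharp Poincaré constant on H^1_0(0, 1/3) is C_P = L/π = 1/(3*π), achieved by sin(3*π·x).
A polynomial bump cannot attain the sharp Poincaré constant (only the first sine eigenfunction does), so the ratio is strictly less than C_P, consistent with ||u||_L² ≤ C_P ||u'||_L².


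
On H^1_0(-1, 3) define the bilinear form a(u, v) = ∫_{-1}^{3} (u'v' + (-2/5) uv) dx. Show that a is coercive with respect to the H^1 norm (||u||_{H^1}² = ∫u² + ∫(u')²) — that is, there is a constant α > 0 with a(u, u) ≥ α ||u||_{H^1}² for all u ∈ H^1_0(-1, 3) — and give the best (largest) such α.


α = (-32/5 + π^2)/(π^2 + 16)

Coercivity of a(·,·) on H^1_0(-1, 3) means a(u, u) ≥ α ||u||_{H^1}² for every u ∈ H^1_0.
The interval has length L = 4, and Poincaré/coercivity depend only on L. Here a(u, u) = ∫(u')² + (-2/5)·∫u².
Here c = -2/5 < 0 with |c| < (π/L)² = π^2/16, so coercivity still holds. The condition a(u,u) ≥ α||u||_{H^1}² reads (1−α)∫(u')² ≥ (α−c)∫u². Any admissible α is ≤ 1 (rapidly oscillating u have ∫u²/∫(u')² → 0), and α = 1 would force 0 ≥ (1−c)∫u², impossible since c < 1; so 1−α > 0. By the sharp Poincaré inequality on H^1_0 of an interval of length L, ∫(u')² ≥ (π/L)²∫u² with equality for the first sine mode sin(π(x−x₀)/L) (x₀ the left endpoint), so the inequality holds for all u iff (1−α)(π/L)² ≥ α − c, i.e. α ≤ ((π/L)² + c)/((π/L)² + 1) = (1 + c(L/π)²)/(1 + (L/π)²). (Direct route, valid since c ≤ 0: Poincaré gives c∫u² ≥ c(L/π)²∫(u')², so a(u,u) ≥ (1 + c(L/π)²)∫(u')², while ||u||_{H^1}² ≤ (1 + (L/π)²)∫(u')²; dividing yields the same α.) With (π/L)² = π^2/16 and c = -2/5, the largest admissible constant is α = ((π/L)² + c)/((π/L)² + 1).
Simplifying, α = (-32/5 + π^2)/(π^2 + 16).


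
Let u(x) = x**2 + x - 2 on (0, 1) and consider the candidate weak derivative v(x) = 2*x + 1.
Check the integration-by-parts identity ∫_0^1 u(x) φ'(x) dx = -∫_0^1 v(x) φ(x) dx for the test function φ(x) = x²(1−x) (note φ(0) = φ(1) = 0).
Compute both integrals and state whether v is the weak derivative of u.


LHS = -11/60, RHS = -11/60. Yes, v = u' weakly.

u(x) = x**2 + x - 2, classical derivative u'(x) = 2*x + 1.
φ(x) = x²(1−x), so φ'(x) = x*(2 - 3*x).
Note φ(0) = φ(1) = 0, so the boundary term u·φ vanishes.
LHS = ∫_0^1 u(x) φ'(x) dx = ∫_0^1 (-3*x^4 - x^3 + 8*x^2 - 4*x) dx. Term by term:
  ∫_0^1 -3*x^4 dx = -3/5;  ∫_0^1 -x^3 dx = -1/4;  ∫_0^1 8*x^2 dx = 8/3;
  ∫_0^1 -4*x dx = -2.
Sum: -3/5 − 1/4 + 8/3 − 2 = -11/60.
So LHS = -11/60.
∫_0^1 v(x) φ(x) dx = ∫_0^1 (-2*x^4 + x^3 + x^2) dx. Term by term:
  ∫_0^1 -2*x^4 dx = -2/5;  ∫_0^1 x^3 dx = 1/4;  ∫_0^1 x^2 dx = 1/3.
Sum: -2/5 + 1/4 + 1/3 = 11/60.
So RHS = -∫_0^1 v(x) φ(x) dx = -11/60.
LHS = RHS, so the identity holds for this test φ.
Moreover u is smooth here and v(x) = u'(x) = 2*x + 1 pointwise, so the identity holds for every test function. Hence v is the weak derivative of u.


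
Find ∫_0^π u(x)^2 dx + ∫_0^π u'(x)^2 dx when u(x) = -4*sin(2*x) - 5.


||u||_{H^1(0,π)}^2 = 65*π

u'(x) = -8*cos(2*x).
Expand u² and (u')² and integrate term by term on (0, π), using: for integers n ≥ 1, ∫_0^π sin²(nx) dx = ∫_0^π cos²(nx) dx = π/2; for n ≠ n', ∫_0^π sin(nx)sin(n'x) dx = ∫_0^π cos(nx)cos(n'x) dx = 0; and by product-to-sum, ∫_0^π sin(nx)cos(n'x) dx = ½∫_0^π [sin((n+n')x) + sin((n−n')x)] dx, which is 0 when n+n' is even and 2n/(n²−n'²) when n+n' is odd (it need not vanish on (0, π)). For the constant mode: ∫_0^π 1 dx = π, ∫_0^π cos(nx) dx = 0, ∫_0^π sin(nx) dx = (1−(−1)^n)/n.
  u² squared terms: (-5)²·∫1 dx = 25·π = 25*π;  (-4)²·∫sin(2x)² dx = 16·π/2 = 8*π.
  u² cross terms: 2·(-5)·(-4)·∫1·sin(2x) dx = 40·(0) = 0.
  So ∫_0^π u² dx = 25*π + 8*π + 0 = 33*π.
  (u')² squared terms: (-8)²·∫cos(2x)² dx = 64·π/2 = 32*π.
  So ∫_0^π (u')² dx = 32*π.
||u||_{H^1}^2 = (33*π) + (32*π) = 65*π.


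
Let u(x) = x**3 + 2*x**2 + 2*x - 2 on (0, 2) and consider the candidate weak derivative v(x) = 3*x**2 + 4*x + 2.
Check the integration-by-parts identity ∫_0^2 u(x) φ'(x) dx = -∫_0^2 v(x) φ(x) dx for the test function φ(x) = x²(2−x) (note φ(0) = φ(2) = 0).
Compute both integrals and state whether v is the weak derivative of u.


LHS = -232/15, RHS = -232/15. Yes, v = u' weakly.

u(x) = x**3 + 2*x**2 + 2*x - 2, classical derivative u'(x) = 3*x**2 + 4*x + 2.
φ(x) = x²(2−x), so φ'(x) = x*(4 - 3*x).
Note φ(0) = φ(2) = 0, so the boundary term u·φ vanishes.
LHS = ∫_0^2 u(x) φ'(x) dx = ∫_0^2 (-3*x^5 - 2*x^4 + 2*x^3 + 14*x^2 - 8*x) dx. Term by term:
  ∫_0^2 -3*x^5 dx = -32;  ∫_0^2 -2*x^4 dx = -64/5;  ∫_0^2 2*x^3 dx = 8;
  ∫_0^2 14*x^2 dx = 112/3;  ∫_0^2 -8*x dx = -16.
Sum: -32 − 64/5 + 8 + 112/3 − 16 = -232/15.
So LHS = -232/15.
∫_0^2 v(x) φ(x) dx = ∫_0^2 (-3*x^5 + 2*x^4 + 6*x^3 + 4*x^2) dx. Term by term:
  ∫_0^2 -3*x^5 dx = -32;  ∫_0^2 2*x^4 dx = 64/5;  ∫_0^2 6*x^3 dx = 24;
  ∫_0^2 4*x^2 dx = 32/3.
Sum: -32 + 64/5 + 24 + 32/3 = 232/15.
So RHS = -∫_0^2 v(x) φ(x) dx = -232/15.
LHS = RHS, so the identity holds for this test φ.
Moreover u is smooth here and v(x) = u'(x) = 3*x**2 + 4*x + 2 pointwise, so the identity holds for every test function. Hence v is the weak derivative of u.


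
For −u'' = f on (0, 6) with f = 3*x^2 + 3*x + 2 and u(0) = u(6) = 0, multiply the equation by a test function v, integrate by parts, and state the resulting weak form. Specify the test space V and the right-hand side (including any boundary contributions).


V = H^1_0(0, 6) (so v(0) = v(6) = 0); weak form: ∫_0^6 u'v' dx = ∫_0^6 (3*x^2 + 3*x + 2) v dx for all v ∈ V.

Multiply both sides by a test function v and integrate from 0 to 6:
  ∫_0^6 −u''(x) v(x) dx = ∫_0^6 f(x) v(x) dx.
Integrate the LHS by parts once:
  ∫_0^6 −u'' v dx = −[u'(x) v(x)]_0^6 + ∫_0^6 u'(x) v'(x) dx.
Thus ∫_0^6 u'(x) v'(x) dx = ∫_0^6 f(x) v(x) dx + [u'(x) v(x)]_0^6.
Choose V so that boundary terms are either known or forced to vanish.
u is Dirichlet: u(0) = u(6) = 0. Let V = H^1_0(0, 6); then v(0) = v(6) = 0, and [u' v]_0^6 = 0.
Weak formulation: find u (satisfying any essential BC) such that ∫_0^6 u'(x) v'(x) dx = ∫_0^6 f v dx for all v ∈ V.
Substituting f(x) = 3*x^2 + 3*x + 2, the right-hand side is ∫_0^6 (3*x^2 + 3*x + 2) v dx.


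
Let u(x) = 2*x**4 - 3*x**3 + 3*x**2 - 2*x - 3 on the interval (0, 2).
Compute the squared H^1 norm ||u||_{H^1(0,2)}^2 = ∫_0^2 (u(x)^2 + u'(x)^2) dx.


||u||_{H^1}^2 = 124606/315

The H^1 norm (squared) on an interval (0, L) is
  ||u||_{H^1}^2 = ∫_0^L u(x)^2 dx + ∫_0^L u'(x)^2 dx.
Compute u'(x) = 8*x**3 - 9*x**2 + 6*x - 2.
Then u(x)^2 = 4*x**8 - 12*x**7 + 21*x**6 - 26*x**5 + 9*x**4 + 6*x**3 - 14*x**2 + 12*x + 9 and u'(x)^2 = 64*x**6 - 144*x**5 + 177*x**4 - 140*x**3 + 72*x**2 - 24*x + 4.
Integrate each monomial from 0 to 2 using ∫_0^2 c·x^n dx = c·2^(n+1)/(n+1):
  ∫_0^2 u(x)^2 dx = ∫_0^2 (4*x^8 - 12*x^7 + 21*x^6 - 26*x^5 + 9*x^4 + 6*x^3 - 14*x^2 + 12*x + 9) dx. Term by term:
    ∫_0^2 4*x^8 dx = 2048/9;  ∫_0^2 -12*x^7 dx = -384;  ∫_0^2 21*x^6 dx = 384;
    ∫_0^2 -26*x^5 dx = -832/3;  ∫_0^2 9*x^4 dx = 288/5;  ∫_0^2 6*x^3 dx = 24;
    ∫_0^2 -14*x^2 dx = -112/3;  ∫_0^2 12*x dx = 24;  ∫_0^2 9 dx = 18.
  Sum: 2048/9 − 384 + 384 − 832/3 + 288/5 + 24 − 112/3 + 24 + 18 = 1642/45.
  ∫_0^2 u'(x)^2 dx = ∫_0^2 (64*x^6 - 144*x^5 + 177*x^4 - 140*x^3 + 72*x^2 - 24*x + 4) dx. Term by term:
    ∫_0^2 64*x^6 dx = 8192/7;  ∫_0^2 -144*x^5 dx = -1536;  ∫_0^2 177*x^4 dx = 5664/5;
    ∫_0^2 -140*x^3 dx = -560;  ∫_0^2 72*x^2 dx = 192;  ∫_0^2 -24*x dx = -48;
    ∫_0^2 4 dx = 8.
  Sum: 8192/7 − 1536 + 5664/5 − 560 + 192 − 48 + 8 = 12568/35.
Adding: ||u||_{H^1}^2 = 1642/45 + 12568/35 = 124606/315.


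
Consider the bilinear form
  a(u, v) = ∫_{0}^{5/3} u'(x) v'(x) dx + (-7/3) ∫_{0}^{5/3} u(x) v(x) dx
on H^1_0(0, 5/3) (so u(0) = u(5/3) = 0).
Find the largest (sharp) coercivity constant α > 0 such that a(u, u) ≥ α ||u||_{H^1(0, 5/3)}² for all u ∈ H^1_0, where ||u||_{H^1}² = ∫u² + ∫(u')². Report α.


α = (-175 + 27*π^2)/(3*(25 + 9*π^2))

Coercivity of a(·,·) on H^1_0(0, 5/3) means a(u, u) ≥ α ||u||_{H^1}² for every u ∈ H^1_0.
The interval has length L = 5/3, and Poincaré/coercivity depend only on L. Here a(u, u) = ∫(u')² + (-7/3)·∫u².
Here c = -7/3 < 0 with |c| < (π/L)² = 9*π^2/25, so coercivity still holds. The condition a(u,u) ≥ α||u||_{H^1}² reads (1−α)∫(u')² ≥ (α−c)∫u². Any admissible α is ≤ 1 (rapidly oscillating u have ∫u²/∫(u')² → 0), and α = 1 would force 0 ≥ (1−c)∫u², impossible since c < 1; so 1−α > 0. By the sharp Poincaré inequality on H^1_0 of an interval of length L, ∫(u')² ≥ (π/L)²∫u² with equality for the first sine mode sin(π(x−x₀)/L) (x₀ the left endpoint), so the inequality holds for all u iff (1−α)(π/L)² ≥ α − c, i.e. α ≤ ((π/L)² + c)/((π/L)² + 1) = (1 + c(L/π)²)/(1 + (L/π)²). (Direct route, valid since c ≤ 0: Poincaré gives c∫u² ≥ c(L/π)²∫(u')², so a(u,u) ≥ (1 + c(L/π)²)∫(u')², while ||u||_{H^1}² ≤ (1 + (L/π)²)∫(u')²; dividing yields the same α.) With (π/L)² = 9*π^2/25 and c = -7/3, the largest admissible constant is α = ((π/L)² + c)/((π/L)² + 1).
Simplifying, α = (-175 + 27*π^2)/(3*(25 + 9*π^2)).


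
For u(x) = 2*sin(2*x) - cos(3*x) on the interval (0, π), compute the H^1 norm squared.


||u||_{H^1(0,π)}^2 = 32 + 15*π

u'(x) = 3*sin(3*x) + 4*cos(2*x).
Expand u² and (u')² and integrate term by term on (0, π), using: for integers n ≥ 1, ∫_0^π sin²(nx) dx = ∫_0^π cos²(nx) dx = π/2; for n ≠ n', ∫_0^π sin(nx)sin(n'x) dx = ∫_0^π cos(nx)cos(n'x) dx = 0; and by product-to-sum, ∫_0^π sin(nx)cos(n'x) dx = ½∫_0^π [sin((n+n')x) + sin((n−n')x)] dx, which is 0 when n+n' is even and 2n/(n²−n'²) when n+n' is odd (it need not vanish on (0, π)).
  u² squared terms: (-1)²·∫cos(3x)² dx = 1·π/2 = π/2;  (2)²·∫sin(2x)² dx = 4·π/2 = 2*π.
  u² cross terms: 2·(-1)·(2)·∫cos(3x)·sin(2x) dx = -4·(-4/5) = 16/5.
  So ∫_0^π u² dx = π/2 + 2*π + 16/5 = 16/5 + 5*π/2.
  (u')² squared terms: (3)²·∫sin(3x)² dx = 9·π/2 = 9*π/2;  (4)²·∫cos(2x)² dx = 16·π/2 = 8*π.
  (u')² cross terms: 2·(3)·(4)·∫sin(3x)·cos(2x) dx = 24·(6/5) = 144/5.
  So ∫_0^π (u')² dx = 9*π/2 + 8*π + 144/5 = 144/5 + 25*π/2.
||u||_{H^1}^2 = (16/5 + 5*π/2) + (144/5 + 25*π/2) = 32 + 15*π.


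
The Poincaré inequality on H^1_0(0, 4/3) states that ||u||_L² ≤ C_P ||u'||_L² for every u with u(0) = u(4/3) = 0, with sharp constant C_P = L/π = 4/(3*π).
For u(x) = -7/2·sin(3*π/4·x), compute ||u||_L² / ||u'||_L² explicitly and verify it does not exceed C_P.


||u||_L² / ||u'||_L² = 4/(3*π) = C_P.

u(x) = -7/2·sin(3*π/4·x), so u'(x) = -21*π*cos(3*π*x/4)/8.
Writing u(x) = A·sin(kπx/L) with A = -7/2 and k = 1, use ∫_0^L sin²(kπx/L) dx = L/2 and ∫_0^L cos²(kπx/L) dx = L/2.
u² = 49/4·sin²(3*π/4·x) and (u')² = 441*π^2/64·cos²(3*π/4·x), and each of sin², cos² integrates to L/2 = 2/3 over (0, 4/3).
∫_0^4/3 u² dx = 49/6, so ||u||_L² = 7*sqrt(6)/6.
∫_0^4/3 (u')² dx = 147*π^2/32, so ||u'||_L² = 7*sqrt(6)*π/8.
Ratio ||u||_L² / ||u'||_L² = 4/(3*π).
Sharp Poincaré constant on H^1_0(0, 4/3) is C_P = L/π = 4/(3*π), achieved by sin(3*π/4·x).
This is the k = 1 eigenfunction (up to amplitude), so the ratio equals the sharp Poincaré constant exactly.


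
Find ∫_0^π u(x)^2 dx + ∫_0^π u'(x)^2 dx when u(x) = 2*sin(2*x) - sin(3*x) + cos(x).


||u||_{H^1(0,π)}^2 = 32/3 + 16*π

u'(x) = -sin(x) + 4*cos(2*x) - 3*cos(3*x).
Expand u² and (u')² and integrate term by term on (0, π), using: for integers n ≥ 1, ∫_0^π sin²(nx) dx = ∫_0^π cos²(nx) dx = π/2; for n ≠ n', ∫_0^π sin(nx)sin(n'x) dx = ∫_0^π cos(nx)cos(n'x) dx = 0; and by product-to-sum, ∫_0^π sin(nx)cos(n'x) dx = ½∫_0^π [sin((n+n')x) + sin((n−n')x)] dx, which is 0 when n+n' is even and 2n/(n²−n'²) when n+n' is odd (it need not vanish on (0, π)).
  u² squared terms: (-1)²·∫sin(3x)² dx = 1·π/2 = π/2;  (2)²·∫sin(2x)² dx = 4·π/2 = 2*π;  (1)²·∫cos(x)² dx = 1·π/2 = π/2.
  u² cross terms: 2·(-1)·(2)·∫sin(3x)·sin(2x) dx = -4·(0) = 0;  2·(-1)·(1)·∫sin(3x)·cos(x) dx = -2·(0) = 0;  2·(2)·(1)·∫sin(2x)·cos(x) dx = 4·(4/3) = 16/3.
  So ∫_0^π u² dx = π/2 + 2*π + π/2 + 0 + 0 + 16/3 = 16/3 + 3*π.
  (u')² squared terms: (-1)²·∫sin(x)² dx = 1·π/2 = π/2;  (-3)²·∫cos(3x)² dx = 9·π/2 = 9*π/2;  (4)²·∫cos(2x)² dx = 16·π/2 = 8*π.
  (u')² cross terms: 2·(-1)·(-3)·∫sin(x)·cos(3x) dx = 6·(0) = 0;  2·(-1)·(4)·∫sin(x)·cos(2x) dx = -8·(-2/3) = 16/3;  2·(-3)·(4)·∫cos(3x)·cos(2x) dx = -24·(0) = 0.
  So ∫_0^π (u')² dx = π/2 + 9*π/2 + 8*π + 0 + 16/3 + 0 = 16/3 + 13*π.
||u||_{H^1}^2 = (16/3 + 3*π) + (16/3 + 13*π) = 32/3 + 16*π.


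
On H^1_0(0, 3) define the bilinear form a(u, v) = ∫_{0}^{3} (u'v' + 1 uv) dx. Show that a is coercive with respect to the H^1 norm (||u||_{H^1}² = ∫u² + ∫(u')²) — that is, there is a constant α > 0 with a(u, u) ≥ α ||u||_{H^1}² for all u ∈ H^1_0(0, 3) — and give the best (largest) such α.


α = 1

Coercivity of a(·,·) on H^1_0(0, 3) means a(u, u) ≥ α ||u||_{H^1}² for every u ∈ H^1_0.
The interval has length L = 3, and Poincaré/coercivity depend only on L. Here a(u, u) = ∫(u')² + (1)·∫u².
Here c = 1 ≥ 1, so a(u,u) = ∫(u')² + c∫u² ≥ ∫(u')² + ∫u² = ||u||_{H^1}², i.e. α = 1 works. No larger α is possible: a(u,u) ≥ α||u||_{H^1}² means (1−α)∫(u')² ≥ (α−c)∫u², and for the modes u_n = sin(nπ(x−x₀)/L) (x₀ the left endpoint) one has ∫u_n²/∫(u_n')² = (L/(nπ))² → 0, so a(u_n,u_n)/||u_n||_{H^1}² → 1. Hence the optimal constant is α = 1.
Therefore α = 1.


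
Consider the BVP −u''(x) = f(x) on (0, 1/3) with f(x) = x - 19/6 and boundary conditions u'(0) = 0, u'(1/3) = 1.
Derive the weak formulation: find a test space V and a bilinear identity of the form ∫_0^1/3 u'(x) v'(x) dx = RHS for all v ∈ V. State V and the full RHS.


V = H^1(0, 1/3) (v unrestricted at boundary; u is determined up to an additive constant); weak form: ∫_0^1/3 u'v' dx = ∫_0^1/3 (x - 19/6) v dx + v(1/3) for all v ∈ V.

Multiply both sides by a test function v and integrate from 0 to 1/3:
  ∫_0^1/3 −u''(x) v(x) dx = ∫_0^1/3 f(x) v(x) dx.
Integrate the LHS by parts once:
  ∫_0^1/3 −u'' v dx = −[u'(x) v(x)]_0^1/3 + ∫_0^1/3 u'(x) v'(x) dx.
Thus ∫_0^1/3 u'(x) v'(x) dx = ∫_0^1/3 f(x) v(x) dx + [u'(x) v(x)]_0^1/3.
Choose V so that boundary terms are either known or forced to vanish.
u has inhomogeneous Neumann u'(0) = 0, u'(1/3) = 1. [u' v]_0^1/3 = (1)·v(1/3) − (0)·v(0) = v(1/3). Take V = H^1(0, 1/3); boundary term becomes part of RHS.
Weak formulation: find u (satisfying any essential BC) such that ∫_0^1/3 u'(x) v'(x) dx = ∫_0^1/3 f v dx + v(1/3) for all v ∈ V (Neumann data are natural BCs: they enter the RHS as boundary terms).
Substituting f(x) = x - 19/6, the right-hand side is ∫_0^1/3 (x - 19/6) v dx + v(1/3).
Compatibility check (pure Neumann): taking v ≡ 1 ∈ V gives 0 = ∫_0^1/3 f dx + (1) − (0), i.e. ∫_0^1/3 f dx must equal u'(0) − u'(1/3) = -1. Indeed ∫_0^1/3 (x - 19/6) dx = -1, so the data are compatible. The solution is then unique only up to an additive constant (fix it e.g. by requiring ∫_0^1/3 u dx = 0).


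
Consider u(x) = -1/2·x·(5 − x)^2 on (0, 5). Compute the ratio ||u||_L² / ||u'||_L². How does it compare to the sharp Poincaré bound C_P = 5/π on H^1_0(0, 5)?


||u||_L² / ||u'||_L² = 5*sqrt(14)/14 < C_P = 5/π.

u(x) = -1/2·x·(5 − x)^2, so u'(x) = (5 - 3*x)*(x - 5)/2.
u(x) = -1/2·x·(5 − x)^2 vanishes at x = 0 and x = 5, so u ∈ H^1_0(0, 5). Differentiate via the product rule and integrate the resulting polynomials term by term.
  ∫_0^5 u² dx = ∫_0^5 (x^6/4 - 5*x^5 + 75*x^4/2 - 125*x^3 + 625*x^2/4) dx. Term by term:
    ∫_0^5 x^6/4 dx = 78125/28;  ∫_0^5 -5*x^5 dx = -78125/6;  ∫_0^5 75*x^4/2 dx = 46875/2;
    ∫_0^5 -125*x^3 dx = -78125/4;  ∫_0^5 625*x^2/4 dx = 78125/12.
  Sum: 78125/28 − 78125/6 + 46875/2 − 78125/4 + 78125/12 = 15625/84.
  ∫_0^5 (u')² dx = ∫_0^5 (9*x^4/4 - 30*x^3 + 275*x^2/2 - 250*x + 625/4) dx. Term by term:
    ∫_0^5 9*x^4/4 dx = 5625/4;  ∫_0^5 -30*x^3 dx = -9375/2;  ∫_0^5 275*x^2/2 dx = 34375/6;
    ∫_0^5 -250*x dx = -3125;  ∫_0^5 625/4 dx = 3125/4.
  Sum: 5625/4 − 9375/2 + 34375/6 − 3125 + 3125/4 = 625/6.
∫_0^5 u² dx = 15625/84, so ||u||_L² = 125*sqrt(21)/42.
∫_0^5 (u')² dx = 625/6, so ||u'||_L² = 25*sqrt(6)/6.
Ratio ||u||_L² / ||u'||_L² = 5*sqrt(14)/14.
Sharp Poincaré constant on H^1_0(0, 5) is C_P = L/π = 5/π, achieved by sin(π/5·x).
A polynomial bump cannot attain the sharp Poincaré constant (only the first sine eigenfunction does), so the ratio is strictly less than C_P, consistent with ||u||_L² ≤ C_P ||u'||_L².


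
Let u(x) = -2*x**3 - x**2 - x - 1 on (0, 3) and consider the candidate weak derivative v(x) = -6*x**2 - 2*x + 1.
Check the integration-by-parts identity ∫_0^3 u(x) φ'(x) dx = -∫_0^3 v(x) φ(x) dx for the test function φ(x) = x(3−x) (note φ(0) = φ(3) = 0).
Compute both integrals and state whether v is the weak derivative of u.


LHS = 909/10, RHS = 819/10. No, v is not the weak derivative of u.

u(x) = -2*x**3 - x**2 - x - 1, classical derivative u'(x) = -6*x**2 - 2*x - 1.
φ(x) = x(3−x), so φ'(x) = 3 - 2*x.
Note φ(0) = φ(3) = 0, so the boundary term u·φ vanishes.
LHS = ∫_0^3 u(x) φ'(x) dx = ∫_0^3 (4*x^4 - 4*x^3 - x^2 - x - 3) dx. Term by term:
  ∫_0^3 4*x^4 dx = 972/5;  ∫_0^3 -4*x^3 dx = -81;  ∫_0^3 -x^2 dx = -9;
  ∫_0^3 -x dx = -9/2;  ∫_0^3 -3 dx = -9.
Sum: 972/5 − 81 − 9 − 9/2 − 9 = 909/10.
So LHS = 909/10.
∫_0^3 v(x) φ(x) dx = ∫_0^3 (6*x^4 - 16*x^3 - 7*x^2 + 3*x) dx. Term by term:
  ∫_0^3 6*x^4 dx = 1458/5;  ∫_0^3 -16*x^3 dx = -324;  ∫_0^3 -7*x^2 dx = -63;
  ∫_0^3 3*x dx = 27/2.
Sum: 1458/5 − 324 − 63 + 27/2 = -819/10.
So RHS = -∫_0^3 v(x) φ(x) dx = 819/10.
LHS − RHS = 9 ≠ 0, so the identity fails.
(For a valid weak derivative the identity must hold for EVERY test function, in particular this one. The failure shows v is NOT the weak derivative of u.)
Correct weak derivative would be u'(x) = -6*x**2 - 2*x - 1.


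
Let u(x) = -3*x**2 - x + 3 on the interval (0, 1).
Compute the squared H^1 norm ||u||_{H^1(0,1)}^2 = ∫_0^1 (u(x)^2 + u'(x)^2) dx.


||u||_{H^1}^2 = 679/30

The H^1 norm (squared) on an interval (0, L) is
  ||u||_{H^1}^2 = ∫_0^L u(x)^2 dx + ∫_0^L u'(x)^2 dx.
Compute u'(x) = -6*x - 1.
Then u(x)^2 = 9*x**4 + 6*x**3 - 17*x**2 - 6*x + 9 and u'(x)^2 = 36*x**2 + 12*x + 1.
Integrate each monomial from 0 to 1 using ∫_0^1 c·x^n dx = c·1^(n+1)/(n+1):
  ∫_0^1 u(x)^2 dx = ∫_0^1 (9*x^4 + 6*x^3 - 17*x^2 - 6*x + 9) dx. Term by term:
    ∫_0^1 9*x^4 dx = 9/5;  ∫_0^1 6*x^3 dx = 3/2;  ∫_0^1 -17*x^2 dx = -17/3;
    ∫_0^1 -6*x dx = -3;  ∫_0^1 9 dx = 9.
  Sum: 9/5 + 3/2 − 17/3 − 3 + 9 = 109/30.
  ∫_0^1 u'(x)^2 dx = ∫_0^1 (36*x^2 + 12*x + 1) dx. Term by term:
    ∫_0^1 36*x^2 dx = 12;  ∫_0^1 12*x dx = 6;  ∫_0^1 1 dx = 1.
  Sum: 12 + 6 + 1 = 19.
Adding: ||u||_{H^1}^2 = 109/30 + 19 = 679/30.


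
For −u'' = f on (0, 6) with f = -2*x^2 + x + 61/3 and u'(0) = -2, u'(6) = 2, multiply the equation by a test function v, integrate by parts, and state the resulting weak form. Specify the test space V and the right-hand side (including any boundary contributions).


V = H^1(0, 6) (v unrestricted at boundary; u is determined up to an additive constant); weak form: ∫_0^6 u'v' dx = ∫_0^6 (-2*x^2 + x + 61/3) v dx + 2·v(6) + 2·v(0) for all v ∈ V.

Multiply both sides by a test function v and integrate from 0 to 6:
  ∫_0^6 −u''(x) v(x) dx = ∫_0^6 f(x) v(x) dx.
Integrate the LHS by parts once:
  ∫_0^6 −u'' v dx = −[u'(x) v(x)]_0^6 + ∫_0^6 u'(x) v'(x) dx.
Thus ∫_0^6 u'(x) v'(x) dx = ∫_0^6 f(x) v(x) dx + [u'(x) v(x)]_0^6.
Choose V so that boundary terms are either known or forced to vanish.
u has inhomogeneous Neumann u'(0) = -2, u'(6) = 2. [u' v]_0^6 = (2)·v(6) − (-2)·v(0) = 2·v(6) + 2·v(0). Take V = H^1(0, 6); boundary term becomes part of RHS.
Weak formulation: find u (satisfying any essential BC) such that ∫_0^6 u'(x) v'(x) dx = ∫_0^6 f v dx + 2·v(6) + 2·v(0) for all v ∈ V (Neumann data are natural BCs: they enter the RHS as boundary terms).
Substituting f(x) = -2*x^2 + x + 61/3, the right-hand side is ∫_0^6 (-2*x^2 + x + 61/3) v dx + 2·v(6) + 2·v(0).
Compatibility check (pure Neumann): taking v ≡ 1 ∈ V gives 0 = ∫_0^6 f dx + (2) − (-2), i.e. ∫_0^6 f dx must equal u'(0) − u'(6) = -4. Indeed ∫_0^6 (-2*x^2 + x + 61/3) dx = -4, so the data are compatible. The solution is then unique only up to an additive constant (fix it e.g. by requiring ∫_0^6 u dx = 0).


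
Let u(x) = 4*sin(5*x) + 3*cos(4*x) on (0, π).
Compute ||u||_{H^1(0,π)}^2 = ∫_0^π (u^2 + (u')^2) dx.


||u||_{H^1(0,π)}^2 = 1360/3 + 569*π/2

u'(x) = -12*sin(4*x) + 20*cos(5*x).
Expand u² and (u')² and integrate term by term on (0, π), using: for integers n ≥ 1, ∫_0^π sin²(nx) dx = ∫_0^π cos²(nx) dx = π/2; for n ≠ n', ∫_0^π sin(nx)sin(n'x) dx = ∫_0^π cos(nx)cos(n'x) dx = 0; and by product-to-sum, ∫_0^π sin(nx)cos(n'x) dx = ½∫_0^π [sin((n+n')x) + sin((n−n')x)] dx, which is 0 when n+n' is even and 2n/(n²−n'²) when n+n' is odd (it need not vanish on (0, π)).
  u² squared terms: (3)²·∫cos(4x)² dx = 9·π/2 = 9*π/2;  (4)²·∫sin(5x)² dx = 16·π/2 = 8*π.
  u² cross terms: 2·(3)·(4)·∫cos(4x)·sin(5x) dx = 24·(10/9) = 80/3.
  So ∫_0^π u² dx = 9*π/2 + 8*π + 80/3 = 80/3 + 25*π/2.
  (u')² squared terms: (-12)²·∫sin(4x)² dx = 144·π/2 = 72*π;  (20)²·∫cos(5x)² dx = 400·π/2 = 200*π.
  (u')² cross terms: 2·(-12)·(20)·∫sin(4x)·cos(5x) dx = -480·(-8/9) = 1280/3.
  So ∫_0^π (u')² dx = 72*π + 200*π + 1280/3 = 1280/3 + 272*π.
||u||_{H^1}^2 = (80/3 + 25*π/2) + (1280/3 + 272*π) = 1360/3 + 569*π/2.
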